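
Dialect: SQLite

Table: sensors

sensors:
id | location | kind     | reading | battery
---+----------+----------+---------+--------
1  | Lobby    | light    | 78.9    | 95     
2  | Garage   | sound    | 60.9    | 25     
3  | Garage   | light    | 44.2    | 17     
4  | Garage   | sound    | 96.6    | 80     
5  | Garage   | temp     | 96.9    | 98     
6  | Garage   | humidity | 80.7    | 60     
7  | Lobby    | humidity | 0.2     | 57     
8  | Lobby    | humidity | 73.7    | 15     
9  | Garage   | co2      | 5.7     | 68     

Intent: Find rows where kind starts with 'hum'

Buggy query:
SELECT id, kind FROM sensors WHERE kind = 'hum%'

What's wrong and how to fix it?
Bug: '=' compares the literal string including the % character; pattern matching needs LIKE

Fix: Use LIKE for wildcard pattern matching

Corrected query:
SELECT id, kind FROM sensors WHERE kind LIKE 'hum%'

Result:
id | kind    
---+---------
6  | humidity
7  | humidity
8  | humidity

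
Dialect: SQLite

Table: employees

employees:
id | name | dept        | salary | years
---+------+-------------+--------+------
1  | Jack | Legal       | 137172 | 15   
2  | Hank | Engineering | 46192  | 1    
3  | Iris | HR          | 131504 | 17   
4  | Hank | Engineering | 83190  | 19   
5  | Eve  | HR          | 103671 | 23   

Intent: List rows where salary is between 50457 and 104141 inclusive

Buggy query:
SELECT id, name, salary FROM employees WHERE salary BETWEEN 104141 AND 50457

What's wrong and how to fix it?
Bug: The bounds are reversed; BETWEEN a AND b requires a <= b to match anything

Fix: Write BETWEEN 50457 AND 104141

Corrected query:
SELECT id, name, salary FROM employees WHERE salary BETWEEN 50457 AND 104141

Result:
id | name | salary
---+------+-------
4  | Hank | 83190 
5  | Eve  | 103671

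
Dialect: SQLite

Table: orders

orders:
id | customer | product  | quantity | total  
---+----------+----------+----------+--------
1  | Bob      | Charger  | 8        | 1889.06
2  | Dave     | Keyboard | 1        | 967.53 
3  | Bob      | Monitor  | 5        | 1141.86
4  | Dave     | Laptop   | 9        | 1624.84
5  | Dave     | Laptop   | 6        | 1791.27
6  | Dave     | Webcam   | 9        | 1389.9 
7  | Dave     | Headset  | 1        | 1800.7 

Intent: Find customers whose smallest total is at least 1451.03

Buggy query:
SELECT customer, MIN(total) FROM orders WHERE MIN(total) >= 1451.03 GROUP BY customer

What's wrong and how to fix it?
Bug: Aggregates like MIN are computed per group after WHERE runs

Fix: Use HAVING for the per-group MIN condition

Corrected query:
SELECT customer, MIN(total) FROM orders GROUP BY customer HAVING MIN(total) >= 1451.03

Result:
(no rows)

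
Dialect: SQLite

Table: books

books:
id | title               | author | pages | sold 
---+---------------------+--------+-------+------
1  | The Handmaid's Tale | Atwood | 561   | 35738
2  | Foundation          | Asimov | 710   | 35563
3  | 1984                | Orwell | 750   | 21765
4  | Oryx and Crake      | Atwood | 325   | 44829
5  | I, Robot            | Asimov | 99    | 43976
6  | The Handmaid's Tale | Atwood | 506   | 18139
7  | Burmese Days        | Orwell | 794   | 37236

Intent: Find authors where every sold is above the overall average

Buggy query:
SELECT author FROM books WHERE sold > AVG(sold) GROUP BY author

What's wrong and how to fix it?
Bug: AVG() is an aggregate; it can't sit directly in WHERE

Fix: Use a subquery for AVG and a HAVING MIN(...) filter so the condition holds for every row in the group

Corrected query:
SELECT author FROM books GROUP BY author HAVING MIN(sold) > (SELECT AVG(sold) FROM books)

Result:
author
------
Asimov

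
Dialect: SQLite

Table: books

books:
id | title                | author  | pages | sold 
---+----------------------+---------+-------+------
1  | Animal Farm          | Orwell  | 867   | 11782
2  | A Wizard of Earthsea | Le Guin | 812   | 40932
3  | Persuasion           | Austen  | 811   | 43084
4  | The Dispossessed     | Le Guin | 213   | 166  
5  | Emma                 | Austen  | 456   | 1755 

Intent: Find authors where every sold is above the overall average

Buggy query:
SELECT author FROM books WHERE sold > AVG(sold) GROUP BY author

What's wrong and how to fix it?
Bug: WHERE evaluates per row before aggregation, so AVG() is unavailable

Fix: Use a subquery for AVG and a HAVING MIN(...) filter so the condition holds for every row in the group

Corrected query:
SELECT author FROM books GROUP BY author HAVING MIN(sold) > (SELECT AVG(sold) FROM books)

Result:
(no rows)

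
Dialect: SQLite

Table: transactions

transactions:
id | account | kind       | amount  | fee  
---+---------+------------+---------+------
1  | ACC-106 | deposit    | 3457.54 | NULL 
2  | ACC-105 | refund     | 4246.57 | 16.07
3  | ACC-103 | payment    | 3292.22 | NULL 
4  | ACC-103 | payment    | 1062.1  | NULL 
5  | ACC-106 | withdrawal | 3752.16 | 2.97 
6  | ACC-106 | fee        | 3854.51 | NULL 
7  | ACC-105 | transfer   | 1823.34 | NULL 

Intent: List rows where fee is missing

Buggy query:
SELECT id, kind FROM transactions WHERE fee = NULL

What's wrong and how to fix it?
Bug: '= NULL' is always unknown in SQL three-valued logic, so no rows match

Fix: Use IS NULL to test for NULL

Corrected query:
SELECT id, kind FROM transactions WHERE fee IS NULL

Result:
id | kind    
---+---------
1  | deposit 
3  | payment 
4  | payment 
6  | fee     
7  | transfer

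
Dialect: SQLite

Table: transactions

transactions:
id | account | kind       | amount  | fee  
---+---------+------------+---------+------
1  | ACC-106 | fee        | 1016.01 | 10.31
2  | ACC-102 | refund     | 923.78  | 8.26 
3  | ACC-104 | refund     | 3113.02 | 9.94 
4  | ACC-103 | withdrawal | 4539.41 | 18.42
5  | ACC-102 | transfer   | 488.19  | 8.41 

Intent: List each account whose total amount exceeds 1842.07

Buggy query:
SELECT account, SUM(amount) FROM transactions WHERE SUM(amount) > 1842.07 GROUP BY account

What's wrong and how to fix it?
Bug: SUM(amount) is an aggregate, but WHERE filters rows before aggregation

Fix: Use HAVING (which filters groups after aggregation) instead of WHERE

Corrected query:
SELECT account, SUM(amount) FROM transactions GROUP BY account HAVING SUM(amount) > 1842.07

Result:
account | SUM(amount)
--------+------------
ACC-103 | 4539.41    
ACC-104 | 3113.02    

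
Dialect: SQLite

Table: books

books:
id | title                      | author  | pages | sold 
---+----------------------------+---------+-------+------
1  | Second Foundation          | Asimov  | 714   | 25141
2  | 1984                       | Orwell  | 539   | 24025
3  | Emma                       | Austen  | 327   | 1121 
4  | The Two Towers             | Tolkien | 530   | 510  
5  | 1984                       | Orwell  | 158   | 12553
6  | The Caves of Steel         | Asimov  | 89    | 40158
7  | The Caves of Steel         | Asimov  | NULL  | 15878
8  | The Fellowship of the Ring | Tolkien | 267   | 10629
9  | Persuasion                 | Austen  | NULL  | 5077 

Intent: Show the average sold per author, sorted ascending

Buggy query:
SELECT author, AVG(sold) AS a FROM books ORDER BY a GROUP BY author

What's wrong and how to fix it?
Bug: ORDER BY appears before GROUP BY; SQL clause order requires GROUP BY first

Fix: Move ORDER BY to the end, after GROUP BY

Corrected query:
SELECT author, AVG(sold) AS a FROM books GROUP BY author ORDER BY a

Result:
author  | a     
--------+-------
Austen  | 3099  
Tolkien | 5569.5
Orwell  | 18289 
Asimov  | 27059 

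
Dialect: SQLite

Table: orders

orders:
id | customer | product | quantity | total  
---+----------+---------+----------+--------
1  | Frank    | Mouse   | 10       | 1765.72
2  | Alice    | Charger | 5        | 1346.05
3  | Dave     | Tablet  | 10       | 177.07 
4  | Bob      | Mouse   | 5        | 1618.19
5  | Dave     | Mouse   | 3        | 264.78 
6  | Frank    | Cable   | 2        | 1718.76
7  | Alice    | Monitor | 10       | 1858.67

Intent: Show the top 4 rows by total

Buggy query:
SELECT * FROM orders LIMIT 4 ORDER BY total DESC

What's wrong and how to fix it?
Bug: ORDER BY cannot follow LIMIT; LIMIT is the final clause

Fix: Swap the clauses: ORDER BY first, then LIMIT

Corrected query:
SELECT * FROM orders ORDER BY total DESC LIMIT 4

Result:
id | customer | product | quantity | total  
---+----------+---------+----------+--------
7  | Alice    | Monitor | 10       | 1858.67
1  | Frank    | Mouse   | 10       | 1765.72
6  | Frank    | Cable   | 2        | 1718.76
4  | Bob      | Mouse   | 5        | 1618.19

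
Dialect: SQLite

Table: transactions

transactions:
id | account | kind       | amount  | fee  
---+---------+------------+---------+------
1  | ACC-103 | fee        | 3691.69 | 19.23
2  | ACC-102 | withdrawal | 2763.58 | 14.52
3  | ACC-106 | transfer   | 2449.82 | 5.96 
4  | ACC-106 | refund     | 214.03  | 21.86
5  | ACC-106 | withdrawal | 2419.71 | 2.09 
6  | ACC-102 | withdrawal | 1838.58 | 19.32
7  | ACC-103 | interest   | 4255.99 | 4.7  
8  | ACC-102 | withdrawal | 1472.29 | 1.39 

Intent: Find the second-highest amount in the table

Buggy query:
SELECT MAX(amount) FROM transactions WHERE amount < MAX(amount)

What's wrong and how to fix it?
Bug: MAX(amount) on the right of the comparison is an aggregate-in-WHERE error

Fix: Put the inner MAX in a scalar subquery

Corrected query:
SELECT MAX(amount) FROM transactions WHERE amount < (SELECT MAX(amount) FROM transactions)

Result:
MAX(amount)
-----------
3691.69    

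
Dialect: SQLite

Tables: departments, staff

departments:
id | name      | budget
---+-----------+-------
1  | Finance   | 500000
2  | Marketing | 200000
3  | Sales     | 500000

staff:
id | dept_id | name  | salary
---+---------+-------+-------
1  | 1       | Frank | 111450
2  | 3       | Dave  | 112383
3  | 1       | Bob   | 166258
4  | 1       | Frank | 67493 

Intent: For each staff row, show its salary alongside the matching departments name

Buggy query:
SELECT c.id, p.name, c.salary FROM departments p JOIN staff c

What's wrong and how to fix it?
Bug: JOIN with no ON clause produces a cartesian product; every staff row pairs with every departments row

Fix: Specify the join condition linking the foreign key to the parent id

Corrected query:
SELECT c.id, p.name, c.salary FROM departments p JOIN staff c ON c.dept_id = p.id

Result:
id | name    | salary
---+---------+-------
1  | Finance | 111450
2  | Sales   | 112383
3  | Finance | 166258
4  | Finance | 67493 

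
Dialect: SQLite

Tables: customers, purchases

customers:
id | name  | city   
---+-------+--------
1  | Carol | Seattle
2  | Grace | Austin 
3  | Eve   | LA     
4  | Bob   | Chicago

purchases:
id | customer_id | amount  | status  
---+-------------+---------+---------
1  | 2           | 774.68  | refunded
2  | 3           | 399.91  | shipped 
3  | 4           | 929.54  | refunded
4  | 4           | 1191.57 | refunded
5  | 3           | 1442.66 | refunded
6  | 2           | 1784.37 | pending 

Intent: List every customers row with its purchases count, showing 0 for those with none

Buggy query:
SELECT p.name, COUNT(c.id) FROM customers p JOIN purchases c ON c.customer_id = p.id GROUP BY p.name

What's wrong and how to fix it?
Bug: INNER JOIN drops customers rows that have no matching purchases rows

Fix: Switch to LEFT JOIN to retain unmatched parent rows

Corrected query:
SELECT p.name, COUNT(c.id) FROM customers p LEFT JOIN purchases c ON c.customer_id = p.id GROUP BY p.name

Result:
name  | COUNT(c.id)
------+------------
Bob   | 2          
Carol | 0          
Eve   | 2          
Grace | 2          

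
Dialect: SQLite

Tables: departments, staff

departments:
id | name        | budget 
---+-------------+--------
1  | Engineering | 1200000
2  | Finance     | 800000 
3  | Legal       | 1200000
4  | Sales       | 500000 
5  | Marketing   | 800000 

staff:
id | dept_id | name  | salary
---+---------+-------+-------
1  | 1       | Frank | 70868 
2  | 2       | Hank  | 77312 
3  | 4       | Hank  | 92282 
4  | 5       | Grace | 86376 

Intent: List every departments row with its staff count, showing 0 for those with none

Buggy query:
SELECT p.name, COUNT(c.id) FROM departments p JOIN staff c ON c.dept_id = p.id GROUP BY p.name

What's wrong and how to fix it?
Bug: INNER JOIN drops departments rows that have no matching staff rows

Fix: Use LEFT JOIN so parents without children still appear (COUNT(c.id) gives 0)

Corrected query:
SELECT p.name, COUNT(c.id) FROM departments p LEFT JOIN staff c ON c.dept_id = p.id GROUP BY p.name

Result:
name        | COUNT(c.id)
------------+------------
Engineering | 1          
Finance     | 1          
Legal       | 0          
Marketing   | 1          
Sales       | 1          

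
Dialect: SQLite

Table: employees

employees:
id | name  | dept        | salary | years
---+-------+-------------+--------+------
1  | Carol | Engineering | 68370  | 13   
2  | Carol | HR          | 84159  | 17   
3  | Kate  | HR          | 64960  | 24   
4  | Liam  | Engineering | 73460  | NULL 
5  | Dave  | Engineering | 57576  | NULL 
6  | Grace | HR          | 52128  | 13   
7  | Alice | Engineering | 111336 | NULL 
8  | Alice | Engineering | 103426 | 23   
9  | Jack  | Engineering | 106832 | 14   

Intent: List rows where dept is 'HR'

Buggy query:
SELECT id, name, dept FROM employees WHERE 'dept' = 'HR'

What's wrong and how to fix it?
Bug: 'dept' in single quotes is a string literal, not the column; the comparison is literal-vs-literal and never true

Fix: Remove the quotes around the column name (or use double quotes for an identifier)

Corrected query:
SELECT id, name, dept FROM employees WHERE dept = 'HR'

Result:
id | name  | dept
---+-------+-----
2  | Carol | HR  
3  | Kate  | HR  
6  | Grace | HR  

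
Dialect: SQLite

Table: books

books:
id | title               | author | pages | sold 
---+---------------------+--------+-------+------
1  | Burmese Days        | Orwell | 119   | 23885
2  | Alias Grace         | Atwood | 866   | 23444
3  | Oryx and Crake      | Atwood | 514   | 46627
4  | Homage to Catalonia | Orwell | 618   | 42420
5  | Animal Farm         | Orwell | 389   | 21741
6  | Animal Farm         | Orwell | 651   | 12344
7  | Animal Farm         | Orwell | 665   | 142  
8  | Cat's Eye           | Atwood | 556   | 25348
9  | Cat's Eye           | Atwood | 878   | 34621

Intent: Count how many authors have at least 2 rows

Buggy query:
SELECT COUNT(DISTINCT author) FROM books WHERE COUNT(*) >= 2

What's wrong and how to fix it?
Bug: COUNT(*) cannot appear in WHERE; the per-group count doesn't exist yet

Fix: Use a subquery that GROUPs and filters with HAVING, then count its rows

Corrected query:
SELECT COUNT(*) FROM (SELECT author FROM books GROUP BY author HAVING COUNT(*) >= 2)

Result:
COUNT(*)
--------
2       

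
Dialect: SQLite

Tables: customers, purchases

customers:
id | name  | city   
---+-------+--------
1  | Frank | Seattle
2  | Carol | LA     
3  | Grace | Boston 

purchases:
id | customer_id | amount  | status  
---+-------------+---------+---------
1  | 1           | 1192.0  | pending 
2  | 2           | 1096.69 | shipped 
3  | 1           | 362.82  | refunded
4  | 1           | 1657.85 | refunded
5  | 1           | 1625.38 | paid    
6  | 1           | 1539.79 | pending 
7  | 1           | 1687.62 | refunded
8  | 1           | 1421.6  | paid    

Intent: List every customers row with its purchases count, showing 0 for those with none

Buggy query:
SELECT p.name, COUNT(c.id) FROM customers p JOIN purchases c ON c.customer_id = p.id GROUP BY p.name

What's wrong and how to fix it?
Bug: INNER JOIN drops customers rows that have no matching purchases rows

Fix: Switch to LEFT JOIN to retain unmatched parent rows

Corrected query:
SELECT p.name, COUNT(c.id) FROM customers p LEFT JOIN purchases c ON c.customer_id = p.id GROUP BY p.name

Result:
name  | COUNT(c.id)
------+------------
Carol | 1          
Frank | 7          
Grace | 0          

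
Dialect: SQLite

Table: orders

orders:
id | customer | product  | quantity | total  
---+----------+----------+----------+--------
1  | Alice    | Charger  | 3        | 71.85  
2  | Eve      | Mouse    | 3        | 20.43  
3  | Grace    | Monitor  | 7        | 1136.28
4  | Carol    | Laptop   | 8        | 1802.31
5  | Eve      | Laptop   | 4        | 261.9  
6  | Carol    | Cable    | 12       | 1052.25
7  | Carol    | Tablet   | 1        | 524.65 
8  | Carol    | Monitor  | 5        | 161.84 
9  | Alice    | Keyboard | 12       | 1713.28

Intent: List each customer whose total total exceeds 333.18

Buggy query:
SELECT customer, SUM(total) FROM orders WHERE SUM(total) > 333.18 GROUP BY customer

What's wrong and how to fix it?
Bug: Aggregate functions cannot appear in a WHERE clause

Fix: Move the aggregate condition to a HAVING clause

Corrected query:
SELECT customer, SUM(total) FROM orders GROUP BY customer HAVING SUM(total) > 333.18

Result:
customer | SUM(total)
---------+-----------
Alice    | 1785.13   
Carol    | 3541.05   
Grace    | 1136.28   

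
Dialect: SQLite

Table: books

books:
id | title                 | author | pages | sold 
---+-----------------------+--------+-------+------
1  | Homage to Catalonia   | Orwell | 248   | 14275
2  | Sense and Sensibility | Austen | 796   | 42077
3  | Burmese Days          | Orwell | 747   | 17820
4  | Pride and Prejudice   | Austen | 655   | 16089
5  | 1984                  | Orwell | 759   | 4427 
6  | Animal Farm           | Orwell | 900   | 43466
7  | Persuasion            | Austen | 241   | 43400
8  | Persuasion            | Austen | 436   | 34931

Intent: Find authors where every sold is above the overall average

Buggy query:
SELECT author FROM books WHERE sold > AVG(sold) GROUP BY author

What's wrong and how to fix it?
Bug: AVG() is an aggregate; it can't sit directly in WHERE

Fix: Use a subquery for AVG and a HAVING MIN(...) filter so the condition holds for every row in the group

Corrected query:
SELECT author FROM books GROUP BY author HAVING MIN(sold) > (SELECT AVG(sold) FROM books)

Result:
(no rows)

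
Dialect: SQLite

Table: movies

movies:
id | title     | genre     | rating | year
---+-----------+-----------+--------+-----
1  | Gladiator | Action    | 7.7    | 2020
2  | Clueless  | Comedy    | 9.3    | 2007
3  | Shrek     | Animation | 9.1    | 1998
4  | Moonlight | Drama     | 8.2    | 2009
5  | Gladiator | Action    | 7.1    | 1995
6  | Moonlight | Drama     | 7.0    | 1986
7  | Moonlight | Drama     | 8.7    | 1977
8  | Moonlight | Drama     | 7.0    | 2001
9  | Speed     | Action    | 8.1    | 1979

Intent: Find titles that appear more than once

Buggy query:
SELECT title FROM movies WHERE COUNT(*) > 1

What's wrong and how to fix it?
Bug: WHERE can't reference COUNT(*); aggregates are computed after WHERE

Fix: Group first, then use HAVING for the count condition

Corrected query:
SELECT title FROM movies GROUP BY title HAVING COUNT(*) > 1

Result:
title    
---------
Gladiator
Moonlight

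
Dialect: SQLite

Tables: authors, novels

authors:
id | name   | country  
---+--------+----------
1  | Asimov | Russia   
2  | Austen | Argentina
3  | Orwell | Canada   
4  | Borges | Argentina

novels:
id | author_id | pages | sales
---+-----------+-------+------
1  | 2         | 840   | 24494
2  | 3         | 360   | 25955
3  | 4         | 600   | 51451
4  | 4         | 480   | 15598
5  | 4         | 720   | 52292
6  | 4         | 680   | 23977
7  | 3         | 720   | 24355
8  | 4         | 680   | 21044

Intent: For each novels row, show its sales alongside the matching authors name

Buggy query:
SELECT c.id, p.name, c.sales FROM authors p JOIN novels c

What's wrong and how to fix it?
Bug: JOIN with no ON clause produces a cartesian product; every novels row pairs with every authors row

Fix: Add ON c.author_id = p.id to the JOIN

Corrected query:
SELECT c.id, p.name, c.sales FROM authors p JOIN novels c ON c.author_id = p.id

Result:
id | name   | sales
---+--------+------
1  | Austen | 24494
2  | Orwell | 25955
3  | Borges | 51451
4  | Borges | 15598
5  | Borges | 52292
6  | Borges | 23977
7  | Orwell | 24355
8  | Borges | 21044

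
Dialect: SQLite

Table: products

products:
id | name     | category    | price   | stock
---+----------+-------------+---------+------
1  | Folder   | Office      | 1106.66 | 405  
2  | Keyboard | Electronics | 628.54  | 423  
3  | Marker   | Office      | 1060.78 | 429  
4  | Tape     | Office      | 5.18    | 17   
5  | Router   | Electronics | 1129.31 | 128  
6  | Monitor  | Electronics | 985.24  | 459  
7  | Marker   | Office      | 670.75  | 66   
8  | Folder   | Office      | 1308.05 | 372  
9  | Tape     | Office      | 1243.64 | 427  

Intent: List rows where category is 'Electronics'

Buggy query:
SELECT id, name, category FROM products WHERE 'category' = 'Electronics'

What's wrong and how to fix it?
Bug: 'category' in single quotes is a string literal, not the column; the comparison is literal-vs-literal and never true

Fix: Remove the quotes around the column name (or use double quotes for an identifier)

Corrected query:
SELECT id, name, category FROM products WHERE category = 'Electronics'

Result:
id | name     | category   
---+----------+------------
2  | Keyboard | Electronics
5  | Router   | Electronics
6  | Monitor  | Electronics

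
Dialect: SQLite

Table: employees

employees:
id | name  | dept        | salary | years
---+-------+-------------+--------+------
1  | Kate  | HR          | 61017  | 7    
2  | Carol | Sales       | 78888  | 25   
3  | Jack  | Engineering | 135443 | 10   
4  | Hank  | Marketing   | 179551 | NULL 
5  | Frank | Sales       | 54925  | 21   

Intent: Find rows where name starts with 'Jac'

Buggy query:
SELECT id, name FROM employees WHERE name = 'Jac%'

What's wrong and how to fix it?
Bug: Wildcards only work with LIKE; '=' treats '%' as a literal character

Fix: Use LIKE for wildcard pattern matching

Corrected query:
SELECT id, name FROM employees WHERE name LIKE 'Jac%'

Result:
id | name
---+-----
3  | Jack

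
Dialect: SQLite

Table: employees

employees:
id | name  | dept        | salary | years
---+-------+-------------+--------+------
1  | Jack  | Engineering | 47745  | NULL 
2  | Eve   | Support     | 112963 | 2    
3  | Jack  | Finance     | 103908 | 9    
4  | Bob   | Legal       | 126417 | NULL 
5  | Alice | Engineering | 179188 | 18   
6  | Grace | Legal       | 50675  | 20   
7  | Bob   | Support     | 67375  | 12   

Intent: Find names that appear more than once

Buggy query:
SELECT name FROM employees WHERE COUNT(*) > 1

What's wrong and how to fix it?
Bug: COUNT(*) is an aggregate and cannot be used in WHERE

Fix: GROUP BY name, then filter groups with HAVING COUNT(*) > 1

Corrected query:
SELECT name FROM employees GROUP BY name HAVING COUNT(*) > 1

Result:
name
----
Bob 
Jack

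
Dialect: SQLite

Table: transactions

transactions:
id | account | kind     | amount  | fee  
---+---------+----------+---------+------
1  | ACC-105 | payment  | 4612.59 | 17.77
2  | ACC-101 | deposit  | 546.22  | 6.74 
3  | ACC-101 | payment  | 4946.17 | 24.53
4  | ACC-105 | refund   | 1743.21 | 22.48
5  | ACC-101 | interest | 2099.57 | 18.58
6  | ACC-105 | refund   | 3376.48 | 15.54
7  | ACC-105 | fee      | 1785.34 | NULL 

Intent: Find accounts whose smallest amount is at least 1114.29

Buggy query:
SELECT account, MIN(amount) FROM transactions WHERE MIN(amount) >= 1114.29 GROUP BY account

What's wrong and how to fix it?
Bug: Aggregates like MIN are computed per group after WHERE runs

Fix: Replace WHERE with HAVING after the GROUP BY

Corrected query:
SELECT account, MIN(amount) FROM transactions GROUP BY account HAVING MIN(amount) >= 1114.29

Result:
account | MIN(amount)
--------+------------
ACC-105 | 1743.21    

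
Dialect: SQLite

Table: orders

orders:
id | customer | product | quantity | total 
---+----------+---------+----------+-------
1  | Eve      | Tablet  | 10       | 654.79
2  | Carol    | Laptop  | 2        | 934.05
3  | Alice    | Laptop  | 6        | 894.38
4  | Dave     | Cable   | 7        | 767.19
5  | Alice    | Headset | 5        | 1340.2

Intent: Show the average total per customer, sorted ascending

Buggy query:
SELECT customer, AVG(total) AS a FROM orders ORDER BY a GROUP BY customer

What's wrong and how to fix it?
Bug: ORDER BY appears before GROUP BY; SQL clause order requires GROUP BY first

Fix: Reorder: SELECT … FROM … GROUP BY … ORDER BY …

Corrected query:
SELECT customer, AVG(total) AS a FROM orders GROUP BY customer ORDER BY a

Result:
customer | a      
---------+--------
Eve      | 654.79 
Dave     | 767.19 
Carol    | 934.05 
Alice    | 1117.29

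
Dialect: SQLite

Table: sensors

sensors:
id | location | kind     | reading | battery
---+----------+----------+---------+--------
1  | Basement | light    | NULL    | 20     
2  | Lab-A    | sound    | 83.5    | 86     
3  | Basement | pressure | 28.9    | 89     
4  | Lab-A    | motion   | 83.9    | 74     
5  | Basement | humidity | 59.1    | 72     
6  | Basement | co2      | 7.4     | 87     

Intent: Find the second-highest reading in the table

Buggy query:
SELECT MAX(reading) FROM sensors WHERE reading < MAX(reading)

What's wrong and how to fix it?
Bug: MAX(reading) on the right of the comparison is an aggregate-in-WHERE error

Fix: Compute the overall MAX in a subquery, then take MAX of rows below it

Corrected query:
SELECT MAX(reading) FROM sensors WHERE reading < (SELECT MAX(reading) FROM sensors)

Result:
MAX(reading)
------------
83.5        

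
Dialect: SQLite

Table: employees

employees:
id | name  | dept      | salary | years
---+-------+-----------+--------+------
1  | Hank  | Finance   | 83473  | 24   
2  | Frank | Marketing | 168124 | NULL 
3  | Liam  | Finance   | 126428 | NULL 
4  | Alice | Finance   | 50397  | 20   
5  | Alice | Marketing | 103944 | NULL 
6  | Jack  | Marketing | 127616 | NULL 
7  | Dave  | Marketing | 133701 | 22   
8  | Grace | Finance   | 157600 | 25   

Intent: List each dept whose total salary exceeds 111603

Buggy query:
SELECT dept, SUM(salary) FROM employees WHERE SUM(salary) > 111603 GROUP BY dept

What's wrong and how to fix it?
Bug: WHERE runs before GROUP BY, so aggregates aren't available there

Fix: Move the aggregate condition to a HAVING clause

Corrected query:
SELECT dept, SUM(salary) FROM employees GROUP BY dept HAVING SUM(salary) > 111603

Result:
dept      | SUM(salary)
----------+------------
Finance   | 417898     
Marketing | 533385     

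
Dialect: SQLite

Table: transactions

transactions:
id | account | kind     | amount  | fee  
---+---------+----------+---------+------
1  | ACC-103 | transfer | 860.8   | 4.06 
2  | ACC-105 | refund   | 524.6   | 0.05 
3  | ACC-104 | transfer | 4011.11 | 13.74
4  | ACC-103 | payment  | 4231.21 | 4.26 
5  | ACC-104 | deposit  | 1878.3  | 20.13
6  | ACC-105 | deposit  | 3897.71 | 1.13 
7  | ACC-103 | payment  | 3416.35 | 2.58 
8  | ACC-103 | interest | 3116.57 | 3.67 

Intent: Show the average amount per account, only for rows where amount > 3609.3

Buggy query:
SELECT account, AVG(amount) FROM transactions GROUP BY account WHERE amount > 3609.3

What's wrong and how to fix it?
Bug: Row-level WHERE must come before GROUP BY in the clause order

Fix: Place WHERE between FROM and GROUP BY

Corrected query:
SELECT account, AVG(amount) FROM transactions WHERE amount > 3609.3 GROUP BY account

Result:
account | AVG(amount)
--------+------------
ACC-103 | 4231.21    
ACC-104 | 4011.11    
ACC-105 | 3897.71    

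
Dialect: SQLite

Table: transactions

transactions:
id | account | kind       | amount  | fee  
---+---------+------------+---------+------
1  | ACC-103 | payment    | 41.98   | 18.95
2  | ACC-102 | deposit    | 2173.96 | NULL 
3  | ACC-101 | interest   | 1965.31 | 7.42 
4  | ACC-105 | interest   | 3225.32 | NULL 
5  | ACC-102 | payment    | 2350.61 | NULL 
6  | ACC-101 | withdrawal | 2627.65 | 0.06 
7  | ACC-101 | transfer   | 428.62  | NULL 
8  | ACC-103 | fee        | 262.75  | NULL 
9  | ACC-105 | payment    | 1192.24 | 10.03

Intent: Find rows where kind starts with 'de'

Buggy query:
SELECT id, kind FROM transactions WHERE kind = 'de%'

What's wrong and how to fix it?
Bug: '=' compares the literal string including the % character; pattern matching needs LIKE

Fix: Use LIKE for wildcard pattern matching

Corrected query:
SELECT id, kind FROM transactions WHERE kind LIKE 'de%'

Result:
id | kind   
---+--------
2  | deposit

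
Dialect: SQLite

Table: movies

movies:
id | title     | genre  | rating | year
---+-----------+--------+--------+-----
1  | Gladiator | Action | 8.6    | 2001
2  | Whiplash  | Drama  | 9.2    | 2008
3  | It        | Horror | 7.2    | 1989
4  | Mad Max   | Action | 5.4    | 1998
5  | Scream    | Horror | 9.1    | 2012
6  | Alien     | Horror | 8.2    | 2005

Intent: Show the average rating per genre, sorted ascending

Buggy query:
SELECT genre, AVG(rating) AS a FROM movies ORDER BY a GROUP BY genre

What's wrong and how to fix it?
Bug: GROUP BY must precede ORDER BY

Fix: Reorder: SELECT … FROM … GROUP BY … ORDER BY …

Corrected query:
SELECT genre, AVG(rating) AS a FROM movies GROUP BY genre ORDER BY a

Result:
genre  | a       
-------+---------
Action | 7       
Horror | 8.166667
Drama  | 9.2     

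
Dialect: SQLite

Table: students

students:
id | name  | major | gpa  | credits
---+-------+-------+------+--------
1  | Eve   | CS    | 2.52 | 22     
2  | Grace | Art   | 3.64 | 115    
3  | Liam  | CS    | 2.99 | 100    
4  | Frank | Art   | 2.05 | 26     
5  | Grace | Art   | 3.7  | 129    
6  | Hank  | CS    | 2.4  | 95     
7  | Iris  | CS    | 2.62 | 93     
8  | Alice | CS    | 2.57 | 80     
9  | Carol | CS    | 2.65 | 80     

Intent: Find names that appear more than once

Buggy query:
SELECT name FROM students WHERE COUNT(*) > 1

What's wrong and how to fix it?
Bug: WHERE can't reference COUNT(*); aggregates are computed after WHERE

Fix: Group first, then use HAVING for the count condition

Corrected query:
SELECT name FROM students GROUP BY name HAVING COUNT(*) > 1

Result:
name 
-----
Grace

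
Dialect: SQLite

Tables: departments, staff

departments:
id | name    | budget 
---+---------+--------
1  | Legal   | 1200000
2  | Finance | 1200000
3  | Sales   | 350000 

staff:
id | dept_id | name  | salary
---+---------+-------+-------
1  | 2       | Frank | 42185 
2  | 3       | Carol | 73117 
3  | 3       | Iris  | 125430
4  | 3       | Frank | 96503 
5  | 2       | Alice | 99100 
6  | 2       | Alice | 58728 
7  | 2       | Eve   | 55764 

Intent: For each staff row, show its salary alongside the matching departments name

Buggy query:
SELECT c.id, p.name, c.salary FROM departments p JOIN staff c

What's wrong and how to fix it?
Bug: Missing join condition: each staff row is matched to all departments rows instead of just its own

Fix: Add ON c.dept_id = p.id to the JOIN

Corrected query:
SELECT c.id, p.name, c.salary FROM departments p JOIN staff c ON c.dept_id = p.id

Result:
id | name    | salary
---+---------+-------
1  | Finance | 42185 
2  | Sales   | 73117 
3  | Sales   | 125430
4  | Sales   | 96503 
5  | Finance | 99100 
6  | Finance | 58728 
7  | Finance | 55764 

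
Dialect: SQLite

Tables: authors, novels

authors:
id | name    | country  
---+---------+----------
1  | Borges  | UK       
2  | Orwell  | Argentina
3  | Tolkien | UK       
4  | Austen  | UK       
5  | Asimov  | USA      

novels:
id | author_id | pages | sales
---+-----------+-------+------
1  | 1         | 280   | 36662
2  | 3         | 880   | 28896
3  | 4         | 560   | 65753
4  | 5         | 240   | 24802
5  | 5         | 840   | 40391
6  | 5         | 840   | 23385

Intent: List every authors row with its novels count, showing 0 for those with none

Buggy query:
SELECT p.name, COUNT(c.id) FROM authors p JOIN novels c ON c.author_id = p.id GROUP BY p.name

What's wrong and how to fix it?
Bug: INNER JOIN drops authors rows that have no matching novels rows

Fix: Use LEFT JOIN so parents without children still appear (COUNT(c.id) gives 0)

Corrected query:
SELECT p.name, COUNT(c.id) FROM authors p LEFT JOIN novels c ON c.author_id = p.id GROUP BY p.name

Result:
name    | COUNT(c.id)
--------+------------
Asimov  | 3          
Austen  | 1          
Borges  | 1          
Orwell  | 0          
Tolkien | 1          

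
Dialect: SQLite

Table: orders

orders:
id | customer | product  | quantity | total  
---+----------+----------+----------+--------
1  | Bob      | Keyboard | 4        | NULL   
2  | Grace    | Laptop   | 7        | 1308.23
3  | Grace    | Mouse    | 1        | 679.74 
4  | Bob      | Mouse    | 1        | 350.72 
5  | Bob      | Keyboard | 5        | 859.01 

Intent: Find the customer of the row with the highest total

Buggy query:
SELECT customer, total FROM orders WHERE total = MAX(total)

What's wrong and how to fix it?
Bug: WHERE is evaluated per row; an aggregate over the whole table isn't defined there

Fix: Use a subquery: WHERE total = (SELECT MAX(total) FROM orders)

Corrected query:
SELECT customer, total FROM orders WHERE total = (SELECT MAX(total) FROM orders)

Result:
customer | total  
---------+--------
Grace    | 1308.23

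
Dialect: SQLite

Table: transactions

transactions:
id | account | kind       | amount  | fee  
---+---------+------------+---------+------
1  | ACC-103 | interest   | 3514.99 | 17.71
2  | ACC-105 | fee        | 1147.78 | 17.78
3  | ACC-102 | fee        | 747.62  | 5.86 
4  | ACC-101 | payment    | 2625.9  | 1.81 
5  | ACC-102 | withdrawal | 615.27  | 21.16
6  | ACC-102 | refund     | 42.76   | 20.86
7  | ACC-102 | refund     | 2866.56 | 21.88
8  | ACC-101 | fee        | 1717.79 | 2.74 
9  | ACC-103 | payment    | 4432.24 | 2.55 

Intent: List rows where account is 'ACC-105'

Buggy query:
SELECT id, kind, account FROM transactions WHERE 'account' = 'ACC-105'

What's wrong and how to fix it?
Bug: Single quotes denote string literals in SQL; the column name is being compared as a constant string

Fix: Remove the quotes around the column name (or use double quotes for an identifier)

Corrected query:
SELECT id, kind, account FROM transactions WHERE account = 'ACC-105'

Result:
id | kind | account
---+------+--------
2  | fee  | ACC-105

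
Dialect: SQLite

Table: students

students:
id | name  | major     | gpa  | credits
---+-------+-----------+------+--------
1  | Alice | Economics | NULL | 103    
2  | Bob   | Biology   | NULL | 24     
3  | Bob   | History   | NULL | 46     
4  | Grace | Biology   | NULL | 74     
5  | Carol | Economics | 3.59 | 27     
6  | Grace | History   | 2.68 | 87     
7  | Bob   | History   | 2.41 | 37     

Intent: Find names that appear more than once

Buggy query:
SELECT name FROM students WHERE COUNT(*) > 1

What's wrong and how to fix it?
Bug: WHERE can't reference COUNT(*); aggregates are computed after WHERE

Fix: GROUP BY name, then filter groups with HAVING COUNT(*) > 1

Corrected query:
SELECT name FROM students GROUP BY name HAVING COUNT(*) > 1

Result:
name 
-----
Bob  
Grace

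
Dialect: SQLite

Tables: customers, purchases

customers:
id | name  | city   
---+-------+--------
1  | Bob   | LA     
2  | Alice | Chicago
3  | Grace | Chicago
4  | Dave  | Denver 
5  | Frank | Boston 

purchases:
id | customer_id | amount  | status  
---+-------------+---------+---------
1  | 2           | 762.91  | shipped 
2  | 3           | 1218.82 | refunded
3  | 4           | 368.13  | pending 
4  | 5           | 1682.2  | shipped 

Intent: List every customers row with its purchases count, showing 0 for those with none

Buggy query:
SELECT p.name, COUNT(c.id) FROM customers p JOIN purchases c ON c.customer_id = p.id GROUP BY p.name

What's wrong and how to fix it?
Bug: An inner join excludes parents with zero children

Fix: Use LEFT JOIN so parents without children still appear (COUNT(c.id) gives 0)

Corrected query:
SELECT p.name, COUNT(c.id) FROM customers p LEFT JOIN purchases c ON c.customer_id = p.id GROUP BY p.name

Result:
name  | COUNT(c.id)
------+------------
Alice | 1          
Bob   | 0          
Dave  | 1          
Frank | 1          
Grace | 1          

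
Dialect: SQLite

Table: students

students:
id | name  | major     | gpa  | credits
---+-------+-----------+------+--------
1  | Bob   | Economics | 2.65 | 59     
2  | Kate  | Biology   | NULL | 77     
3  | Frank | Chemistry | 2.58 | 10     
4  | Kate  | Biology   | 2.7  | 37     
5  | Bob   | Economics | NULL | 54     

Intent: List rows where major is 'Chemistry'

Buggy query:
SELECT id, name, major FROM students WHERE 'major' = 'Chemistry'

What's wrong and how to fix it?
Bug: Single quotes denote string literals in SQL; the column name is being compared as a constant string

Fix: Reference the column as major without single quotes

Corrected query:
SELECT id, name, major FROM students WHERE major = 'Chemistry'

Result:
id | name  | major    
---+-------+----------
3  | Frank | Chemistry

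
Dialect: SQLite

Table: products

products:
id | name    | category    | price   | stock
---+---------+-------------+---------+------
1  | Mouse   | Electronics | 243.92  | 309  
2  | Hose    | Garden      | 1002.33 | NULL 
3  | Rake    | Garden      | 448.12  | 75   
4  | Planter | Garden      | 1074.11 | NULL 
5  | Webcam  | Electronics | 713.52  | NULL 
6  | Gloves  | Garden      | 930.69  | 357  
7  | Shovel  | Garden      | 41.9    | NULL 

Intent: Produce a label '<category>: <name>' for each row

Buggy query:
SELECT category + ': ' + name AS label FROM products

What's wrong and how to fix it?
Bug: '+' is numeric addition; on text columns SQLite converts them to 0 instead of concatenating

Fix: Use the || operator for string concatenation

Corrected query:
SELECT category || ': ' || name AS label FROM products

Result:
label              
-------------------
Electronics: Mouse 
Garden: Hose       
Garden: Rake       
Garden: Planter    
Electronics: Webcam
Garden: Gloves     
Garden: Shovel     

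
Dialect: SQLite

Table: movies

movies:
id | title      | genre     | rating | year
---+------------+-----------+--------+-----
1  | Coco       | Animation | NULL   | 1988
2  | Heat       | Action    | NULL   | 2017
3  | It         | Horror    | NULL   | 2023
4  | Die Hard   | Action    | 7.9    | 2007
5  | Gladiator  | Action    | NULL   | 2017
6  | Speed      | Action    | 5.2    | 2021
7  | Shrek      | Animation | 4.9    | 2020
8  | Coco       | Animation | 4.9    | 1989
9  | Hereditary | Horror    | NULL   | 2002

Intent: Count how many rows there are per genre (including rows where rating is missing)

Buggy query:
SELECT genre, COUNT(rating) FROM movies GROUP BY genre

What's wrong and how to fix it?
Bug: COUNT(rating) skips NULLs, so groups with missing rating are undercounted

Fix: Use COUNT(*) to count all rows regardless of NULL

Corrected query:
SELECT genre, COUNT(*) FROM movies GROUP BY genre

Result:
genre     | COUNT(*)
----------+---------
Action    | 4       
Animation | 3       
Horror    | 2       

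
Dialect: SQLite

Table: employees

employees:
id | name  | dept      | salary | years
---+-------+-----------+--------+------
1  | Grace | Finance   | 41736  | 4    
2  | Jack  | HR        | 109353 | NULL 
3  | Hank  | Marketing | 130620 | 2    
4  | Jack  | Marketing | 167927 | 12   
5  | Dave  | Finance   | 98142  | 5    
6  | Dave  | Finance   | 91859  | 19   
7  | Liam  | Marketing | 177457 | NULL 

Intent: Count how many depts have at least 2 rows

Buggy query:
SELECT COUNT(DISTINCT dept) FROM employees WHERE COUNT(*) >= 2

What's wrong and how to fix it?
Bug: COUNT(*) cannot appear in WHERE; the per-group count doesn't exist yet

Fix: Use a subquery that GROUPs and filters with HAVING, then count its rows

Corrected query:
SELECT COUNT(*) FROM (SELECT dept FROM employees GROUP BY dept HAVING COUNT(*) >= 2)

Result:
COUNT(*)
--------
2       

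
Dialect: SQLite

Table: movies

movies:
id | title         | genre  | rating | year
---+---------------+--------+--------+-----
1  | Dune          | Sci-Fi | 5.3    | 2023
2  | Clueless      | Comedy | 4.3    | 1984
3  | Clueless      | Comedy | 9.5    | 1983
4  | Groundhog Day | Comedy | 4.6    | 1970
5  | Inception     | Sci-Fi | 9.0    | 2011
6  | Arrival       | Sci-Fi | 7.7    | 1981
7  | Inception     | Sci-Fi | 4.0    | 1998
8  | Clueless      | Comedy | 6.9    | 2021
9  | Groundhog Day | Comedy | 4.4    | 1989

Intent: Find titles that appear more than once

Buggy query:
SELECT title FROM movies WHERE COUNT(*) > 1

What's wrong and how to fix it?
Bug: COUNT(*) is an aggregate and cannot be used in WHERE

Fix: Group first, then use HAVING for the count condition

Corrected query:
SELECT title FROM movies GROUP BY title HAVING COUNT(*) > 1

Result:
title        
-------------
Clueless     
Groundhog Day
Inception    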